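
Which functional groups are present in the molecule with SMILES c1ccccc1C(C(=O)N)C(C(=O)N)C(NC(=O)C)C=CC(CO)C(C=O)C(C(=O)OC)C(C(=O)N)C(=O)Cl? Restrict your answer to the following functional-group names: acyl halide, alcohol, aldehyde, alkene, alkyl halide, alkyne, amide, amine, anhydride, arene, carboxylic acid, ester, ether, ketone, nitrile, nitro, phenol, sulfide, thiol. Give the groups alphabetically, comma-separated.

acyl halide, alcohol, aldehyde, alkene, amide, arene, ester

Taking each segment in turn:
  C6H5: C6H5– phenyl ring → arene.
  CH(CONH2): pendant –CONH2: carbonyl C bonded to C and N → amide.
  CH(CONH2): pendant –CONH2: carbonyl C bonded to C and N → amide.
  CH(NHCOCH3): pendant –NHC(=O)CH3: N bonded to a carbonyl → amide (not amine).
  CH=CH: C=C double bond → alkene.
  CH(CH2OH): pendant –CH2OH on an sp³ backbone C → alcohol.
  CH(CHO): pendant –CHO: carbonyl C bonded to C and H → aldehyde.
  CH(COOCH3): pendant –COOCH3: carbonyl C bonded to C and –OCH3 → ester.
  CH(CONH2): pendant –CONH2: carbonyl C bonded to C and N → amide.
  COCl: –C(=O)Cl: carbonyl C bonded to C and to a halogen → acyl halide (not alkyl halide).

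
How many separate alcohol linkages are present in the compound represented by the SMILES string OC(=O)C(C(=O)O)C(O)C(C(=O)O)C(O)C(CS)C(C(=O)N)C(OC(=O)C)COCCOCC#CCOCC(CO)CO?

4

Working along the chain:
  HOOC: –COOH: carbonyl C bonded to –OH and C → carboxylic acid (the –OH is not a separate alcohol).
  CH(COOH): pendant –COOH: carbonyl C bonded to C and –OH → carboxylic acid.
  CH(OH): –OH on an sp³ carbon → alcohol (secondary).
  CH(COOH): pendant –COOH: carbonyl C bonded to C and –OH → carboxylic acid.
  CH(OH): –OH on an sp³ carbon → alcohol (secondary).
  CH(CH2SH): pendant –CH2SH → thiol.
  CH(CONH2): pendant –CONH2: carbonyl C bonded to C and N → amide.
  CH(OCOCH3): pendant –OC(=O)CH3: an acyloxy group → ester.
  CH2OCH2: C–O–C with sp³ carbons on both sides and no adjacent C=O → ether.
  CH2OCH2: C–O–C with sp³ carbons on both sides and no adjacent C=O → ether.
  C≡C: C≡C triple bond → alkyne.
  CH2OCH2: C–O–C with sp³ carbons on both sides and no adjacent C=O → ether.
  CH(CH2OH): pendant –CH2OH on an sp³ backbone C → alcohol.
  CH2OH: –OH on an sp³ carbon → alcohol.
Alcohol appears at: CH(OH), CH(OH), CH(CH2OH), CH2OH → 4.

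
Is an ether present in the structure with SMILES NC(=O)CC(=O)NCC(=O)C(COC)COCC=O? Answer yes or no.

yes

–C(=O)NH2: carbonyl C bonded to C and to N → amide (the N is not a separate amine).
–C(=O)–N– linkage → amide (the N is not an amine).
–C(=O)– with carbon on both sides → ketone.
pendant –CH2OCH3: C–O–C linkage → ether.
C–O–C with sp³ carbons on both sides and no adjacent C=O → ether.
terminal –CHO: carbonyl C bonded to H and C → aldehyde.
The CH(CH2OCH3) segment supplies the ether: pendant –CH2OCH3: C–O–C linkage → ether.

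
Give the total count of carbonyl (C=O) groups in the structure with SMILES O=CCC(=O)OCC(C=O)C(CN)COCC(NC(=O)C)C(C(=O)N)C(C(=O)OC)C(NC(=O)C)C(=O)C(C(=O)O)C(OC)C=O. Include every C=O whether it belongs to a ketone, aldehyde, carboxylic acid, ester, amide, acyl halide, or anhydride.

10

OHC: aldehyde, 1 C=O (running total 1).
CH2COOCH2: ester, 1 C=O (running total 2).
CH(CHO): aldehyde, 1 C=O (running total 3).
CH(NHCOCH3): amide, 1 C=O (running total 4).
CH(CONH2): amide, 1 C=O (running total 5).
CH(COOCH3): ester, 1 C=O (running total 6).
CH(NHCOCH3): amide, 1 C=O (running total 7).
CO: ketone, 1 C=O (running total 8).
CH(COOH): carboxylic acid, 1 C=O (running total 9).
CHO: aldehyde, 1 C=O (running total 10).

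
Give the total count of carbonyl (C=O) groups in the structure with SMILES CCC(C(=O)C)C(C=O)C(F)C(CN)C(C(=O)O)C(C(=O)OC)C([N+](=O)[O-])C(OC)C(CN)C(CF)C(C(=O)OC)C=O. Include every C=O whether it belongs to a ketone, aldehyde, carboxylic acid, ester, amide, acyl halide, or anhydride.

6

CH(COCH3): ketone, 1 C=O (running total 1).
CH(CHO): aldehyde, 1 C=O (running total 2).
CH(COOH): carboxylic acid, 1 C=O (running total 3).
CH(COOCH3): ester, 1 C=O (running total 4).
CH(COOCH3): ester, 1 C=O (running total 5).
CHO: aldehyde, 1 C=O (running total 6).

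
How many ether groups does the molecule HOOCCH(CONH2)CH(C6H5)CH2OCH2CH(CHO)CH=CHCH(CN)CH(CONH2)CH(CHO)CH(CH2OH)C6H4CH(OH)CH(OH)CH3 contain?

–COOH: carbonyl C bonded to –OH and C → carboxylic acid (the –OH is not a separate alcohol).
pendant –CONH2: carbonyl C bonded to C and N → amide.
pendant –C6H5: benzene ring → arene.
C–O–C with sp³ carbons on both sides and no adjacent C=O → ether.
pendant –CHO: carbonyl C bonded to C and H → aldehyde.
C=C double bond → alkene.
pendant –C≡N: nitrile.
pendant –CONH2: carbonyl C bonded to C and N → amide.
pendant –CHO: carbonyl C bonded to C and H → aldehyde.
pendant –CH2OH on an sp³ backbone C → alcohol.
para-disubstituted benzene ring → arene.
–OH on an sp³ carbon → alcohol (secondary).
–OH on an sp³ carbon → alcohol (secondary).
Ether appears at: CH2OCH2 → 1.

1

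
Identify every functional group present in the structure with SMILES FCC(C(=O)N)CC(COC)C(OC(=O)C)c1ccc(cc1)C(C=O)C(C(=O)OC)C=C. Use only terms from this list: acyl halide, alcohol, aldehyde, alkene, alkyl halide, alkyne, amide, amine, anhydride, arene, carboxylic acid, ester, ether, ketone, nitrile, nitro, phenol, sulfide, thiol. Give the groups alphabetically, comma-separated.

Working along the chain:
  FCH2: halogen on an sp³ carbon → alkyl halide.
  CH(CONH2): pendant –CONH2: carbonyl C bonded to C and N → amide.
  CH(CH2OCH3): pendant –CH2OCH3: C–O–C linkage → ether.
  CH(OCOCH3): pendant –OC(=O)CH3: an acyloxy group → ester.
  C6H4: para-disubstituted benzene ring → arene.
  CH(CHO): pendant –CHO: carbonyl C bonded to C and H → aldehyde.
  CH(COOCH3): pendant –COOCH3: carbonyl C bonded to C and –OCH3 → ester.
  CH=CH2: C=C double bond → alkene.

aldehyde, alkene, alkyl halide, amide, arene, ester, ether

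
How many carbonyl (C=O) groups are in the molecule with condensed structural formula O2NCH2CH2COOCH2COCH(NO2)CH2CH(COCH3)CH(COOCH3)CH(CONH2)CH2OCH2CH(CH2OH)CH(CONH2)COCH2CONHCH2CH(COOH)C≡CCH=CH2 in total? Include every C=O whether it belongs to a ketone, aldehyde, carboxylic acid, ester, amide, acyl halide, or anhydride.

CH2COOCH2: ester, 1 C=O (running total 1).
CO: ketone, 1 C=O (running total 2).
CH(COCH3): ketone, 1 C=O (running total 3).
CH(COOCH3): ester, 1 C=O (running total 4).
CH(CONH2): amide, 1 C=O (running total 5).
CH(CONH2): amide, 1 C=O (running total 6).
CO: ketone, 1 C=O (running total 7).
CH2CONHCH2: amide, 1 C=O (running total 8).
CH(COOH): carboxylic acid, 1 C=O (running total 9).

9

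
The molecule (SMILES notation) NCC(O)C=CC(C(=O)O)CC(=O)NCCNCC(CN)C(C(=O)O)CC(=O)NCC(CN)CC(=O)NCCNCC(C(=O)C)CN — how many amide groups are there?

Reading the structure from left to right:
  H2NCH2: –NH2 on an sp³ carbon with no adjacent C=O → amine.
  CH(OH): –OH on an sp³ carbon → alcohol (secondary).
  CH=CH: C=C double bond → alkene.
  CH(COOH): pendant –COOH: carbonyl C bonded to C and –OH → carboxylic acid.
  CH2CONHCH2: –C(=O)–N– linkage → amide (the N is not an amine).
  CH2NHCH2: C–N–C with sp³ carbons and no adjacent C=O → amine (secondary).
  CH(CH2NH2): pendant –CH2NH2: N on sp³ C, no adjacent C=O → amine.
  CH(COOH): pendant –COOH: carbonyl C bonded to C and –OH → carboxylic acid.
  CH2CONHCH2: –C(=O)–N– linkage → amide (the N is not an amine).
  CH(CH2NH2): pendant –CH2NH2: N on sp³ C, no adjacent C=O → amine.
  CH2CONHCH2: –C(=O)–N– linkage → amide (the N is not an amine).
  CH2NHCH2: C–N–C with sp³ carbons and no adjacent C=O → amine (secondary).
  CH(COCH3): pendant –COCH3: carbonyl C bonded to two carbons → ketone.
  CH2NH2: –NH2 on an sp³ carbon with no adjacent C=O → amine.
Amide appears at: CH2CONHCH2, CH2CONHCH2, CH2CONHCH2 → 3.

3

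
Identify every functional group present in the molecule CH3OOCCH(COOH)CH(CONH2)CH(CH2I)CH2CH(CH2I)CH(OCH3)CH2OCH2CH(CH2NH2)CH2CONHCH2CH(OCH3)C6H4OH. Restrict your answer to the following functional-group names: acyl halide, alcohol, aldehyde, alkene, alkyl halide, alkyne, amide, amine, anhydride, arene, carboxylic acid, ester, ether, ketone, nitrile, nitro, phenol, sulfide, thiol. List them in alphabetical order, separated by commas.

alkyl halide, amide, amine, arene, carboxylic acid, ester, ether, phenol

Reading the structure from left to right:
  CH3OOC: CH3O–C(=O)–: carbonyl C bonded to C and to –OCH3 → ester (not ketone + ether).
  CH(COOH): pendant –COOH: carbonyl C bonded to C and –OH → carboxylic acid.
  CH(CONH2): pendant –CONH2: carbonyl C bonded to C and N → amide.
  CH(CH2I): pendant –CH2X: halogen on sp³ carbon → alkyl halide.
  CH(CH2I): pendant –CH2X: halogen on sp³ carbon → alkyl halide.
  CH(OCH3): pendant –OCH3: C–O–C with sp³ C, no adjacent C=O → ether.
  CH2OCH2: C–O–C with sp³ carbons on both sides and no adjacent C=O → ether.
  CH(CH2NH2): pendant –CH2NH2: N on sp³ C, no adjacent C=O → amine.
  CH2CONHCH2: –C(=O)–N– linkage → amide (the N is not an amine).
  CH(OCH3): pendant –OCH3: C–O–C with sp³ C, no adjacent C=O → ether.
  C6H4OH: –OH attached directly to an aromatic ring → phenol (not alcohol); the ring itself is an arene.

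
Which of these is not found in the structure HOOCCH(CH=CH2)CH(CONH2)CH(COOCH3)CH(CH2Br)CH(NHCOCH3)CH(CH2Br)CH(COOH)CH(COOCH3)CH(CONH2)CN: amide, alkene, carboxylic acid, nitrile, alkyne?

alkyne

alkene: present (CH(CH=CH2) — pendant –CH=CH2: C=C double bond → alkene).
nitrile: present (CN — –C≡N: carbon triple-bonded to nitrogen → nitrile).
carboxylic acid: present (HOOC — –COOH: carbonyl C bonded to –OH and C → carboxylic acid (the –OH is not a separate alcohol)).
amide: present (CH(CONH2) — pendant –CONH2: carbonyl C bonded to C and N → amide).
alkyne: absent. In CN, the triple bond is C≡N, not C≡C, so it is a nitrile.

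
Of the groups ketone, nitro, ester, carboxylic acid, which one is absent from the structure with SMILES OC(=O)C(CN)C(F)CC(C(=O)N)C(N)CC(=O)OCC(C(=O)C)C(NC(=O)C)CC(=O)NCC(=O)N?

carboxylic acid: present (HOOC — –COOH: carbonyl C bonded to –OH and C → carboxylic acid (the –OH is not a separate alcohol)).
ester: present (CH2COOCH2 — –C(=O)–O–C with C on the carbonyl side → ester).
ketone: present (CH(COCH3) — pendant –COCH3: carbonyl C bonded to two carbons → ketone).
nitro: no segment matches this pattern.

nitro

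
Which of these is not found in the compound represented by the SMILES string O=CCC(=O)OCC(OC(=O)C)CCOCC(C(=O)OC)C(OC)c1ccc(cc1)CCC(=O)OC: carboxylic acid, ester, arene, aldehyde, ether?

carboxylic acid

ester: present (CH2COOCH2 — –C(=O)–O–C with C on the carbonyl side → ester).
aldehyde: present (OHC — terminal –CHO: carbonyl C bonded to H and C → aldehyde).
arene: present (C6H4 — para-disubstituted benzene ring → arene).
ether: present (CH2OCH2 — C–O–C with sp³ carbons on both sides and no adjacent C=O → ether).
carboxylic acid: absent. In each of CH2COOCH2, CH(OCOCH3), CH(COOCH3) and COOCH3, the acyl oxygen is bonded to carbon (–O–C), not to H, so this is an ester.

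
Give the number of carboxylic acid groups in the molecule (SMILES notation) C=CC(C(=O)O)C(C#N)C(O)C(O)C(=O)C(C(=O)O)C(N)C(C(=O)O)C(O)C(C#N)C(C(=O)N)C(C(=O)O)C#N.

C=C double bond → alkene.
pendant –COOH: carbonyl C bonded to C and –OH → carboxylic acid.
pendant –C≡N: nitrile.
–OH on an sp³ carbon → alcohol (secondary).
–OH on an sp³ carbon → alcohol (secondary).
–C(=O)– with carbon on both sides → ketone.
pendant –COOH: carbonyl C bonded to C and –OH → carboxylic acid.
–NH2 on an sp³ carbon with no adjacent C=O → amine.
pendant –COOH: carbonyl C bonded to C and –OH → carboxylic acid.
–OH on an sp³ carbon → alcohol (secondary).
pendant –C≡N: nitrile.
pendant –CONH2: carbonyl C bonded to C and N → amide.
pendant –COOH: carbonyl C bonded to C and –OH → carboxylic acid.
–C≡N: carbon triple-bonded to nitrogen → nitrile.
Carboxylic acid appears at: CH(COOH), CH(COOH), CH(COOH), CH(COOH) → 4.

4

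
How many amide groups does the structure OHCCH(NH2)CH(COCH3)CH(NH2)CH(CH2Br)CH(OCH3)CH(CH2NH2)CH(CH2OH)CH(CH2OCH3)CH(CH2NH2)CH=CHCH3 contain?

0

Reading the structure from left to right:
  OHC: terminal –CHO: carbonyl C bonded to H and C → aldehyde.
  CH(NH2): –NH2 on an sp³ carbon with no adjacent C=O → amine.
  CH(COCH3): pendant –COCH3: carbonyl C bonded to two carbons → ketone.
  CH(NH2): –NH2 on an sp³ carbon with no adjacent C=O → amine.
  CH(CH2Br): pendant –CH2X: halogen on sp³ carbon → alkyl halide.
  CH(OCH3): pendant –OCH3: C–O–C with sp³ C, no adjacent C=O → ether.
  CH(CH2NH2): pendant –CH2NH2: N on sp³ C, no adjacent C=O → amine.
  CH(CH2OH): pendant –CH2OH on an sp³ backbone C → alcohol.
  CH(CH2OCH3): pendant –CH2OCH3: C–O–C linkage → ether.
  CH(CH2NH2): pendant –CH2NH2: N on sp³ C, no adjacent C=O → amine.
  CH=CH: C=C double bond → alkene.
No segment is a amide: CH(NH2) is amine, not amide; CH(NH2) is amine, not amide; CH(CH2NH2) is amine, not amide. → 0.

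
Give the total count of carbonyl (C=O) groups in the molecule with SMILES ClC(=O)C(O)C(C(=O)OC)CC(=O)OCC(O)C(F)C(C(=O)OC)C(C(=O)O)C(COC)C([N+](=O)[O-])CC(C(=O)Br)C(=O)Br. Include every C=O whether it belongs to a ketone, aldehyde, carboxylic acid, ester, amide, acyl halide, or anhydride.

ClCO: acyl halide, 1 C=O (running total 1).
CH(COOCH3): ester, 1 C=O (running total 2).
CH2COOCH2: ester, 1 C=O (running total 3).
CH(COOCH3): ester, 1 C=O (running total 4).
CH(COOH): carboxylic acid, 1 C=O (running total 5).
CH(COBr): acyl halide, 1 C=O (running total 6).
COBr: acyl halide, 1 C=O (running total 7).

7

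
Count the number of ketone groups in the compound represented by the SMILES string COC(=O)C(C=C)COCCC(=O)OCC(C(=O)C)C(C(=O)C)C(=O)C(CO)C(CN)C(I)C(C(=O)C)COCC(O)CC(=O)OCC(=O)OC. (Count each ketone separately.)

4

CH3O–C(=O)–: carbonyl C bonded to C and to –OCH3 → ester (not ketone + ether).
pendant –CH=CH2: C=C double bond → alkene.
C–O–C with sp³ carbons on both sides and no adjacent C=O → ether.
–C(=O)–O–C with C on the carbonyl side → ester.
pendant –COCH3: carbonyl C bonded to two carbons → ketone.
pendant –COCH3: carbonyl C bonded to two carbons → ketone.
–C(=O)– with carbon on both sides → ketone.
pendant –CH2OH on an sp³ backbone C → alcohol.
pendant –CH2NH2: N on sp³ C, no adjacent C=O → amine.
halogen on an sp³ carbon → alkyl halide.
pendant –COCH3: carbonyl C bonded to two carbons → ketone.
C–O–C with sp³ carbons on both sides and no adjacent C=O → ether.
–OH on an sp³ carbon → alcohol (secondary).
–C(=O)–O–C with C on the carbonyl side → ester.
–C(=O)OCH3: carbonyl C bonded to C and to –OCH3 → ester (not ketone + ether).
Ketone appears at: CH(COCH3), CH(COCH3), CO, CH(COCH3) → 4.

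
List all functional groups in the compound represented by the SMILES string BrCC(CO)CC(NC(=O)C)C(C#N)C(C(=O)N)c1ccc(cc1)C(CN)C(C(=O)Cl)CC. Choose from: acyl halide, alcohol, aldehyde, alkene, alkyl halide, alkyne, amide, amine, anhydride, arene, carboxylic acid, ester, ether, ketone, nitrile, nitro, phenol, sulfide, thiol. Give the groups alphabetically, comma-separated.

Taking each segment in turn:
  BrCH2: halogen on an sp³ carbon → alkyl halide.
  CH(CH2OH): pendant –CH2OH on an sp³ backbone C → alcohol.
  CH(NHCOCH3): pendant –NHC(=O)CH3: N bonded to a carbonyl → amide (not amine).
  CH(CN): pendant –C≡N: nitrile.
  CH(CONH2): pendant –CONH2: carbonyl C bonded to C and N → amide.
  C6H4: para-disubstituted benzene ring → arene.
  CH(CH2NH2): pendant –CH2NH2: N on sp³ C, no adjacent C=O → amine.
  CH(COCl): pendant –C(=O)X: carbonyl C bonded to C and halogen → acyl halide.

acyl halide, alcohol, alkyl halide, amide, amine, arene, nitrile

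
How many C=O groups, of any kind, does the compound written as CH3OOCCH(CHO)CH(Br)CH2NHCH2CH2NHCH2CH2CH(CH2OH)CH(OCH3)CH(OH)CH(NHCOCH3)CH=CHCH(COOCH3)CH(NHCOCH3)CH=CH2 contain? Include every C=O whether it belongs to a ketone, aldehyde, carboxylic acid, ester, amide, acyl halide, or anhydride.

5

CH3OOC: ester, 1 C=O (running total 1).
CH(CHO): aldehyde, 1 C=O (running total 2).
CH(NHCOCH3): amide, 1 C=O (running total 3).
CH(COOCH3): ester, 1 C=O (running total 4).
CH(NHCOCH3): amide, 1 C=O (running total 5).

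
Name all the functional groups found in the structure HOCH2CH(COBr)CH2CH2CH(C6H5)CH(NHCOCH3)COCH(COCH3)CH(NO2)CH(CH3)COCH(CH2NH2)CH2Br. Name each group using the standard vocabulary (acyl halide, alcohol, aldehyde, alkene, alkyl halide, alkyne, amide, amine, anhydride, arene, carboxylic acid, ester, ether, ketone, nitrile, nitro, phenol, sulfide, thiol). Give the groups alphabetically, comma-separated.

acyl halide, alcohol, alkyl halide, amide, amine, arene, ketone, nitro

Taking each segment in turn:
  HOCH2: HO– on an sp³ carbon → alcohol.
  CH(COBr): pendant –C(=O)X: carbonyl C bonded to C and halogen → acyl halide.
  CH(C6H5): pendant –C6H5: benzene ring → arene.
  CH(NHCOCH3): pendant –NHC(=O)CH3: N bonded to a carbonyl → amide (not amine).
  CO: –C(=O)– with carbon on both sides → ketone.
  CH(COCH3): pendant –COCH3: carbonyl C bonded to two carbons → ketone.
  CH(NO2): –NO2 on an sp³ carbon → nitro (the N=O is not a carbonyl).
  CO: –C(=O)– with carbon on both sides → ketone.
  CH(CH2NH2): pendant –CH2NH2: N on sp³ C, no adjacent C=O → amine.
  CH2Br: halogen on an sp³ carbon → alkyl halide.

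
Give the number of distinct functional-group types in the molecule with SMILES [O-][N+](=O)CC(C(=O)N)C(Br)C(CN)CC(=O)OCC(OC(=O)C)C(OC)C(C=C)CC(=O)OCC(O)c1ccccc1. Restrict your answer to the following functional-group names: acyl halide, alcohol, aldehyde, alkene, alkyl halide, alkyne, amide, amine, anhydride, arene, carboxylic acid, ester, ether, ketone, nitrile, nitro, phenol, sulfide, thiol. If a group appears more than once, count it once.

Taking each segment in turn:
  O2NCH2: –NO2 on carbon → nitro group.
  CH(CONH2): pendant –CONH2: carbonyl C bonded to C and N → amide.
  CH(Br): halogen on an sp³ carbon → alkyl halide.
  CH(CH2NH2): pendant –CH2NH2: N on sp³ C, no adjacent C=O → amine.
  CH2COOCH2: –C(=O)–O–C with C on the carbonyl side → ester.
  CH(OCOCH3): pendant –OC(=O)CH3: an acyloxy group → ester.
  CH(OCH3): pendant –OCH3: C–O–C with sp³ C, no adjacent C=O → ether.
  CH(CH=CH2): pendant –CH=CH2: C=C double bond → alkene.
  CH2COOCH2: –C(=O)–O–C with C on the carbonyl side → ester.
  CH(OH): –OH on an sp³ carbon → alcohol (secondary).
  C6H5: –C6H5 phenyl ring → arene.
Distinct types present: alcohol, alkene, alkyl halide, amide, amine, arene, ester, ether, nitro.

9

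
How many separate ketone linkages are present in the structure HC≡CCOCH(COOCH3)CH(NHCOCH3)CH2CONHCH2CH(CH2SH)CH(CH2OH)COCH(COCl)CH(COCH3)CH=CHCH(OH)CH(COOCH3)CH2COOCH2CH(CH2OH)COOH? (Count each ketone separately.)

3

Taking each segment in turn:
  HC≡C: C≡C triple bond → alkyne.
  CO: –C(=O)– with carbon on both sides → ketone.
  CH(COOCH3): pendant –COOCH3: carbonyl C bonded to C and –OCH3 → ester.
  CH(NHCOCH3): pendant –NHC(=O)CH3: N bonded to a carbonyl → amide (not amine).
  CH2CONHCH2: –C(=O)–N– linkage → amide (the N is not an amine).
  CH(CH2SH): pendant –CH2SH → thiol.
  CH(CH2OH): pendant –CH2OH on an sp³ backbone C → alcohol.
  CO: –C(=O)– with carbon on both sides → ketone.
  CH(COCl): pendant –C(=O)X: carbonyl C bonded to C and halogen → acyl halide.
  CH(COCH3): pendant –COCH3: carbonyl C bonded to two carbons → ketone.
  CH=CH: C=C double bond → alkene.
  CH(OH): –OH on an sp³ carbon → alcohol (secondary).
  CH(COOCH3): pendant –COOCH3: carbonyl C bonded to C and –OCH3 → ester.
  CH2COOCH2: –C(=O)–O–C with C on the carbonyl side → ester.
  CH(CH2OH): pendant –CH2OH on an sp³ backbone C → alcohol.
  COOH: –COOH: carbonyl C bonded to –OH and C → carboxylic acid (the –OH is not a separate alcohol).
Ketone appears at: CO, CO, CH(COCH3) → 3.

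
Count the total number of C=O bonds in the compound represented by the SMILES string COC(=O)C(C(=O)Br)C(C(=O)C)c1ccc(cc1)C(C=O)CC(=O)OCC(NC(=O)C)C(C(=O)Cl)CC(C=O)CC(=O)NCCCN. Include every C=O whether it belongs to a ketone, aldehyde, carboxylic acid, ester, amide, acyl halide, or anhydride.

9

CH3OOC: ester, 1 C=O (running total 1).
CH(COBr): acyl halide, 1 C=O (running total 2).
CH(COCH3): ketone, 1 C=O (running total 3).
CH(CHO): aldehyde, 1 C=O (running total 4).
CH2COOCH2: ester, 1 C=O (running total 5).
CH(NHCOCH3): amide, 1 C=O (running total 6).
CH(COCl): acyl halide, 1 C=O (running total 7).
CH(CHO): aldehyde, 1 C=O (running total 8).
CH2CONHCH2: amide, 1 C=O (running total 9).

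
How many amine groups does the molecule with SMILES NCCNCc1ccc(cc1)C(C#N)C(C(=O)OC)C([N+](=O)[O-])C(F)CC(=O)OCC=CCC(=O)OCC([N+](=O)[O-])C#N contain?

Working along the chain:
  H2NCH2: –NH2 on an sp³ carbon with no adjacent C=O → amine.
  CH2NHCH2: C–N–C with sp³ carbons and no adjacent C=O → amine (secondary).
  C6H4: para-disubstituted benzene ring → arene.
  CH(CN): pendant –C≡N: nitrile.
  CH(COOCH3): pendant –COOCH3: carbonyl C bonded to C and –OCH3 → ester.
  CH(NO2): –NO2 on an sp³ carbon → nitro (the N=O is not a carbonyl).
  CH(F): halogen on an sp³ carbon → alkyl halide.
  CH2COOCH2: –C(=O)–O–C with C on the carbonyl side → ester.
  CH=CH: C=C double bond → alkene.
  CH2COOCH2: –C(=O)–O–C with C on the carbonyl side → ester.
  CH(NO2): –NO2 on an sp³ carbon → nitro (the N=O is not a carbonyl).
  CN: –C≡N: carbon triple-bonded to nitrogen → nitrile.
Amine appears at: H2NCH2, CH2NHCH2 → 2.

2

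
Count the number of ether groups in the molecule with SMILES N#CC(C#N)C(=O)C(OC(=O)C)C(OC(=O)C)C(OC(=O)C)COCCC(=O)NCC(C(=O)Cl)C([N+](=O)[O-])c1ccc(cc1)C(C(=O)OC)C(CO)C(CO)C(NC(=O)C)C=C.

1

N≡C–: carbon triple-bonded to nitrogen → nitrile.
pendant –C≡N: nitrile.
–C(=O)– with carbon on both sides → ketone.
pendant –OC(=O)CH3: an acyloxy group → ester.
pendant –OC(=O)CH3: an acyloxy group → ester.
pendant –OC(=O)CH3: an acyloxy group → ester.
C–O–C with sp³ carbons on both sides and no adjacent C=O → ether.
–C(=O)–N– linkage → amide (the N is not an amine).
pendant –C(=O)X: carbonyl C bonded to C and halogen → acyl halide.
–NO2 on an sp³ carbon → nitro (the N=O is not a carbonyl).
para-disubstituted benzene ring → arene.
pendant –COOCH3: carbonyl C bonded to C and –OCH3 → ester.
pendant –CH2OH on an sp³ backbone C → alcohol.
pendant –CH2OH on an sp³ backbone C → alcohol.
pendant –NHC(=O)CH3: N bonded to a carbonyl → amide (not amine).
C=C double bond → alkene.
Ether appears at: CH2OCH2 → 1.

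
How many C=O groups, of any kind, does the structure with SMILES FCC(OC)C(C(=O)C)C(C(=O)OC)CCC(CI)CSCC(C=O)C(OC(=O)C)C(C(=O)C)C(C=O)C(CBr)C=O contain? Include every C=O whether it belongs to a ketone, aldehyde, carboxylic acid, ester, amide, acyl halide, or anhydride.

CH(COCH3): ketone, 1 C=O (running total 1).
CH(COOCH3): ester, 1 C=O (running total 2).
CH(CHO): aldehyde, 1 C=O (running total 3).
CH(OCOCH3): ester, 1 C=O (running total 4).
CH(COCH3): ketone, 1 C=O (running total 5).
CH(CHO): aldehyde, 1 C=O (running total 6).
CHO: aldehyde, 1 C=O (running total 7).

7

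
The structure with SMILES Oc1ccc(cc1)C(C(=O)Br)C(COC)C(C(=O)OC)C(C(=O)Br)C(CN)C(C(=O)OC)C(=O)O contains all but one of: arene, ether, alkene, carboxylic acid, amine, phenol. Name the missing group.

arene: present (HOC6H4 — –OH attached directly to an aromatic ring → phenol (not alcohol); the ring itself is an arene).
ether: present (CH(CH2OCH3) — pendant –CH2OCH3: C–O–C linkage → ether).
amine: present (CH(CH2NH2) — pendant –CH2NH2: N on sp³ C, no adjacent C=O → amine).
carboxylic acid: present (COOH — –COOH: carbonyl C bonded to –OH and C → carboxylic acid (the –OH is not a separate alcohol)).
phenol: present (HOC6H4 — –OH attached directly to an aromatic ring → phenol (not alcohol); the ring itself is an arene).
alkene: absent. In HOC6H4, the C=C units are part of an aromatic ring, which is an arene, not an isolated alkene.

alkene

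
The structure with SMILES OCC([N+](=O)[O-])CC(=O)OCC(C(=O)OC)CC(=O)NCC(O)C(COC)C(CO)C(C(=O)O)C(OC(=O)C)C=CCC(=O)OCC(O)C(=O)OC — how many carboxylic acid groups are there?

1

HO– on an sp³ carbon → alcohol.
–NO2 on an sp³ carbon → nitro (the N=O is not a carbonyl).
–C(=O)–O–C with C on the carbonyl side → ester.
pendant –COOCH3: carbonyl C bonded to C and –OCH3 → ester.
–C(=O)–N– linkage → amide (the N is not an amine).
–OH on an sp³ carbon → alcohol (secondary).
pendant –CH2OCH3: C–O–C linkage → ether.
pendant –CH2OH on an sp³ backbone C → alcohol.
pendant –COOH: carbonyl C bonded to C and –OH → carboxylic acid.
pendant –OC(=O)CH3: an acyloxy group → ester.
C=C double bond → alkene.
–C(=O)–O–C with C on the carbonyl side → ester.
–OH on an sp³ carbon → alcohol (secondary).
–C(=O)OCH3: carbonyl C bonded to C and to –OCH3 → ester (not ketone + ether).
Carboxylic acid appears at: CH(COOH) → 1.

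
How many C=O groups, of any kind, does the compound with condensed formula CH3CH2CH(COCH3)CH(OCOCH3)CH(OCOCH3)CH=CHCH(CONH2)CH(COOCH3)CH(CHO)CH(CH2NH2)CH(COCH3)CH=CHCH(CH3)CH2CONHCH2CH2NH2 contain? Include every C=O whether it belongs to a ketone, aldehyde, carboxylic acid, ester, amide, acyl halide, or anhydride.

CH(COCH3): ketone, 1 C=O (running total 1).
CH(OCOCH3): ester, 1 C=O (running total 2).
CH(OCOCH3): ester, 1 C=O (running total 3).
CH(CONH2): amide, 1 C=O (running total 4).
CH(COOCH3): ester, 1 C=O (running total 5).
CH(CHO): aldehyde, 1 C=O (running total 6).
CH(COCH3): ketone, 1 C=O (running total 7).
CH2CONHCH2: amide, 1 C=O (running total 8).

8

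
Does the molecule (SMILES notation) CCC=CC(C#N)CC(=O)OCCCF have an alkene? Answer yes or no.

yes

Taking each segment in turn:
  CH=CH: C=C double bond → alkene.
  CH(CN): pendant –C≡N: nitrile.
  CH2COOCH2: –C(=O)–O–C with C on the carbonyl side → ester.
  CH2F: halogen on an sp³ carbon → alkyl halide.
The CH=CH segment supplies the alkene: C=C double bond → alkene.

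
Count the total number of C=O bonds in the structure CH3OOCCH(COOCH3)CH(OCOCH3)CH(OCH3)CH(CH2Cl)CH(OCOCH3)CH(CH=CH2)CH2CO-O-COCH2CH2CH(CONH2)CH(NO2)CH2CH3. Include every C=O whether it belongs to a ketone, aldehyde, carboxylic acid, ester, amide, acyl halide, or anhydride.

7

CH3OOC: ester, 1 C=O (running total 1).
CH(COOCH3): ester, 1 C=O (running total 2).
CH(OCOCH3): ester, 1 C=O (running total 3).
CH(OCOCH3): ester, 1 C=O (running total 4).
CH2CO-O-COCH2: anhydride, 2 C=O (running total 6).
CH(CONH2): amide, 1 C=O (running total 7).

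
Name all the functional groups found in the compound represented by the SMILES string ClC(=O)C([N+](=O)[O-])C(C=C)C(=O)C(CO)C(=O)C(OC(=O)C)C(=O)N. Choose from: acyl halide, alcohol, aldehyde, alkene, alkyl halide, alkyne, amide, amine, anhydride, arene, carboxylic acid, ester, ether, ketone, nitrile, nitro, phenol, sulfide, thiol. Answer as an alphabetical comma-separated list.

acyl halide, alcohol, alkene, amide, ester, ketone, nitro

Reading the structure from left to right:
  ClCO: –C(=O)Cl: carbonyl C bonded to C and to a halogen → acyl halide (not alkyl halide).
  CH(NO2): –NO2 on an sp³ carbon → nitro (the N=O is not a carbonyl).
  CH(CH=CH2): pendant –CH=CH2: C=C double bond → alkene.
  CO: –C(=O)– with carbon on both sides → ketone.
  CH(CH2OH): pendant –CH2OH on an sp³ backbone C → alcohol.
  CO: –C(=O)– with carbon on both sides → ketone.
  CH(OCOCH3): pendant –OC(=O)CH3: an acyloxy group → ester.
  CONH2: –C(=O)NH2: carbonyl C bonded to C and to N → amide (the N is not a separate amine).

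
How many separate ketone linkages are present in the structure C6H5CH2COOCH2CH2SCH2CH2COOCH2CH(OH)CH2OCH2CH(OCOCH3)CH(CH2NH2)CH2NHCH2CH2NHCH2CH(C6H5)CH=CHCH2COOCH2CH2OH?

0

Reading the structure from left to right:
  C6H5: C6H5– phenyl ring → arene.
  CH2COOCH2: –C(=O)–O–C with C on the carbonyl side → ester.
  CH2SCH2: C–S–C linkage → sulfide (thioether).
  CH2COOCH2: –C(=O)–O–C with C on the carbonyl side → ester.
  CH(OH): –OH on an sp³ carbon → alcohol (secondary).
  CH2OCH2: C–O–C with sp³ carbons on both sides and no adjacent C=O → ether.
  CH(OCOCH3): pendant –OC(=O)CH3: an acyloxy group → ester.
  CH(CH2NH2): pendant –CH2NH2: N on sp³ C, no adjacent C=O → amine.
  CH2NHCH2: C–N–C with sp³ carbons and no adjacent C=O → amine (secondary).
  CH2NHCH2: C–N–C with sp³ carbons and no adjacent C=O → amine (secondary).
  CH(C6H5): pendant –C6H5: benzene ring → arene.
  CH=CH: C=C double bond → alkene.
  CH2COOCH2: –C(=O)–O–C with C on the carbonyl side → ester.
  CH2OH: –OH on an sp³ carbon → alcohol.
No segment is a ketone: CH2COOCH2 is ester, not ketone; CH2COOCH2 is ester, not ketone; CH(OCOCH3) is ester, not ketone. → 0.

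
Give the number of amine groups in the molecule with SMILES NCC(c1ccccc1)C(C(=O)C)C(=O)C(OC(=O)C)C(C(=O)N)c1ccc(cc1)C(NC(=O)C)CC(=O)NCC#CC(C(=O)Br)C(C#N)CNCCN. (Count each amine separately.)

3

Reading the structure from left to right:
  H2NCH2: –NH2 on an sp³ carbon with no adjacent C=O → amine.
  CH(C6H5): pendant –C6H5: benzene ring → arene.
  CH(COCH3): pendant –COCH3: carbonyl C bonded to two carbons → ketone.
  CO: –C(=O)– with carbon on both sides → ketone.
  CH(OCOCH3): pendant –OC(=O)CH3: an acyloxy group → ester.
  CH(CONH2): pendant –CONH2: carbonyl C bonded to C and N → amide.
  C6H4: para-disubstituted benzene ring → arene.
  CH(NHCOCH3): pendant –NHC(=O)CH3: N bonded to a carbonyl → amide (not amine).
  CH2CONHCH2: –C(=O)–N– linkage → amide (the N is not an amine).
  C≡C: C≡C triple bond → alkyne.
  CH(COBr): pendant –C(=O)X: carbonyl C bonded to C and halogen → acyl halide.
  CH(CN): pendant –C≡N: nitrile.
  CH2NHCH2: C–N–C with sp³ carbons and no adjacent C=O → amine (secondary).
  CH2NH2: –NH2 on an sp³ carbon with no adjacent C=O → amine.
Amine appears at: H2NCH2, CH2NHCH2, CH2NH2 → 3.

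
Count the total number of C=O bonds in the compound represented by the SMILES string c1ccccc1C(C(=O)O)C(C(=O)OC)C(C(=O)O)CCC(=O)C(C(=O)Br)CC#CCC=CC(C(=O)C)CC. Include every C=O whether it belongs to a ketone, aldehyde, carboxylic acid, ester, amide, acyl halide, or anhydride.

CH(COOH): carboxylic acid, 1 C=O (running total 1).
CH(COOCH3): ester, 1 C=O (running total 2).
CH(COOH): carboxylic acid, 1 C=O (running total 3).
CO: ketone, 1 C=O (running total 4).
CH(COBr): acyl halide, 1 C=O (running total 5).
CH(COCH3): ketone, 1 C=O (running total 6).

6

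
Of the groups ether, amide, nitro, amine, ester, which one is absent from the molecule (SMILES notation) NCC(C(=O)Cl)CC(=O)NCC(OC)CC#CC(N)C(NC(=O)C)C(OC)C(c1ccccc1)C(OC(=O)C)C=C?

ester: present (CH(OCOCH3) — pendant –OC(=O)CH3: an acyloxy group → ester).
amide: present (CH2CONHCH2 — –C(=O)–N– linkage → amide (the N is not an amine)).
amine: present (H2NCH2 — –NH2 on an sp³ carbon with no adjacent C=O → amine).
ether: present (CH(OCH3) — pendant –OCH3: C–O–C with sp³ C, no adjacent C=O → ether).
nitro: no segment matches this pattern.

nitro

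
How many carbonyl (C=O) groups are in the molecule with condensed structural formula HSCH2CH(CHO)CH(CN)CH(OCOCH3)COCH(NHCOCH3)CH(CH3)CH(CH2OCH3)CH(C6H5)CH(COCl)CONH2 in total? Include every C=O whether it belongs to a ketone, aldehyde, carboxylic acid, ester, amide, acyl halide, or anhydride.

CH(CHO): aldehyde, 1 C=O (running total 1).
CH(OCOCH3): ester, 1 C=O (running total 2).
CO: ketone, 1 C=O (running total 3).
CH(NHCOCH3): amide, 1 C=O (running total 4).
CH(COCl): acyl halide, 1 C=O (running total 5).
CONH2: amide, 1 C=O (running total 6).

6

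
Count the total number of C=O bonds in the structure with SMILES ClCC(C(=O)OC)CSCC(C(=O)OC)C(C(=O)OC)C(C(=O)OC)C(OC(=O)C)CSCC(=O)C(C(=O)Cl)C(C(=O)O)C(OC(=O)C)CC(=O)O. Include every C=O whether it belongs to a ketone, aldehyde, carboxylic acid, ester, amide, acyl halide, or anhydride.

10

CH(COOCH3): ester, 1 C=O (running total 1).
CH(COOCH3): ester, 1 C=O (running total 2).
CH(COOCH3): ester, 1 C=O (running total 3).
CH(COOCH3): ester, 1 C=O (running total 4).
CH(OCOCH3): ester, 1 C=O (running total 5).
CO: ketone, 1 C=O (running total 6).
CH(COCl): acyl halide, 1 C=O (running total 7).
CH(COOH): carboxylic acid, 1 C=O (running total 8).
CH(OCOCH3): ester, 1 C=O (running total 9).
COOH: carboxylic acid, 1 C=O (running total 10).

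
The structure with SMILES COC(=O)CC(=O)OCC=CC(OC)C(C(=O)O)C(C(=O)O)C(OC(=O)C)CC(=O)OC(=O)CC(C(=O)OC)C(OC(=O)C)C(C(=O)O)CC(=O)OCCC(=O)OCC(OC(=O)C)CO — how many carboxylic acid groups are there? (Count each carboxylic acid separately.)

CH3O–C(=O)–: carbonyl C bonded to C and to –OCH3 → ester (not ketone + ether).
–C(=O)–O–C with C on the carbonyl side → ester.
C=C double bond → alkene.
pendant –OCH3: C–O–C with sp³ C, no adjacent C=O → ether.
pendant –COOH: carbonyl C bonded to C and –OH → carboxylic acid.
pendant –COOH: carbonyl C bonded to C and –OH → carboxylic acid.
pendant –OC(=O)CH3: an acyloxy group → ester.
two acyl groups sharing one oxygen, –C(=O)–O–C(=O)– → anhydride.
pendant –COOCH3: carbonyl C bonded to C and –OCH3 → ester.
pendant –OC(=O)CH3: an acyloxy group → ester.
pendant –COOH: carbonyl C bonded to C and –OH → carboxylic acid.
–C(=O)–O–C with C on the carbonyl side → ester.
–C(=O)–O–C with C on the carbonyl side → ester.
pendant –OC(=O)CH3: an acyloxy group → ester.
–OH on an sp³ carbon → alcohol.
Carboxylic acid appears at: CH(COOH), CH(COOH), CH(COOH) → 3.

3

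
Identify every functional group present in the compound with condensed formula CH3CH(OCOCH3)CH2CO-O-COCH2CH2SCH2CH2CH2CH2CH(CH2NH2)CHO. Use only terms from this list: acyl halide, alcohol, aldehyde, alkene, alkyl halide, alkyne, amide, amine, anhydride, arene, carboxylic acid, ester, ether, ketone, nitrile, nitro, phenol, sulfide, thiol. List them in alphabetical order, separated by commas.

aldehyde, amine, anhydride, ester, sulfide

Reading the structure from left to right:
  CH(OCOCH3): pendant –OC(=O)CH3: an acyloxy group → ester.
  CH2CO-O-COCH2: two acyl groups sharing one oxygen, –C(=O)–O–C(=O)– → anhydride.
  CH2SCH2: C–S–C linkage → sulfide (thioether).
  CH(CH2NH2): pendant –CH2NH2: N on sp³ C, no adjacent C=O → amine.
  CHO: terminal –CHO: carbonyl C bonded to H and C → aldehyde.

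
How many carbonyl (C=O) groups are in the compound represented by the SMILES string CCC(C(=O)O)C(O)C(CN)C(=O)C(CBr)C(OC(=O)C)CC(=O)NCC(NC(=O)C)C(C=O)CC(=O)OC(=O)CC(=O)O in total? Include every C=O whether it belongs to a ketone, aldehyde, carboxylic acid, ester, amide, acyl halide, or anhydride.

CH(COOH): carboxylic acid, 1 C=O (running total 1).
CO: ketone, 1 C=O (running total 2).
CH(OCOCH3): ester, 1 C=O (running total 3).
CH2CONHCH2: amide, 1 C=O (running total 4).
CH(NHCOCH3): amide, 1 C=O (running total 5).
CH(CHO): aldehyde, 1 C=O (running total 6).
CH2CO-O-COCH2: anhydride, 2 C=O (running total 8).
COOH: carboxylic acid, 1 C=O (running total 9).

9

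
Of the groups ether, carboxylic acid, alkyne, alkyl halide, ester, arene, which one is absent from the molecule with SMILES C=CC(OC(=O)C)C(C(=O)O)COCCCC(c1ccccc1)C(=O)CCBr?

alkyne

ether: present (CH2OCH2 — C–O–C with sp³ carbons on both sides and no adjacent C=O → ether).
carboxylic acid: present (CH(COOH) — pendant –COOH: carbonyl C bonded to C and –OH → carboxylic acid).
ester: present (CH(OCOCH3) — pendant –OC(=O)CH3: an acyloxy group → ester).
alkyl halide: present (CH2Br — halogen on an sp³ carbon → alkyl halide).
arene: present (CH(C6H5) — pendant –C6H5: benzene ring → arene).
alkyne: no segment matches this pattern.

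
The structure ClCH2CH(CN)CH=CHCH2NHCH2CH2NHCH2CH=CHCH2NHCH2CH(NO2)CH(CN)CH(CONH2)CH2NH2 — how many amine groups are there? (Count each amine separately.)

Taking each segment in turn:
  ClCH2: halogen on an sp³ carbon → alkyl halide.
  CH(CN): pendant –C≡N: nitrile.
  CH=CH: C=C double bond → alkene.
  CH2NHCH2: C–N–C with sp³ carbons and no adjacent C=O → amine (secondary).
  CH2NHCH2: C–N–C with sp³ carbons and no adjacent C=O → amine (secondary).
  CH=CH: C=C double bond → alkene.
  CH2NHCH2: C–N–C with sp³ carbons and no adjacent C=O → amine (secondary).
  CH(NO2): –NO2 on an sp³ carbon → nitro (the N=O is not a carbonyl).
  CH(CN): pendant –C≡N: nitrile.
  CH(CONH2): pendant –CONH2: carbonyl C bonded to C and N → amide.
  CH2NH2: –NH2 on an sp³ carbon with no adjacent C=O → amine.
Amine appears at: CH2NHCH2, CH2NHCH2, CH2NHCH2, CH2NH2 → 4.

4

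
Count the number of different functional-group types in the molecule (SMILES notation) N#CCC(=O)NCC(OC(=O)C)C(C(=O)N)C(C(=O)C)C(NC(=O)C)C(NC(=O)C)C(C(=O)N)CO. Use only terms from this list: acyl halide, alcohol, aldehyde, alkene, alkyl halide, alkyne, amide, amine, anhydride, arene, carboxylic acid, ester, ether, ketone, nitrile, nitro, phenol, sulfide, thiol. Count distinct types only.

5

Reading the structure from left to right:
  N≡C: N≡C–: carbon triple-bonded to nitrogen → nitrile.
  CH2CONHCH2: –C(=O)–N– linkage → amide (the N is not an amine).
  CH(OCOCH3): pendant –OC(=O)CH3: an acyloxy group → ester.
  CH(CONH2): pendant –CONH2: carbonyl C bonded to C and N → amide.
  CH(COCH3): pendant –COCH3: carbonyl C bonded to two carbons → ketone.
  CH(NHCOCH3): pendant –NHC(=O)CH3: N bonded to a carbonyl → amide (not amine).
  CH(NHCOCH3): pendant –NHC(=O)CH3: N bonded to a carbonyl → amide (not amine).
  CH(CONH2): pendant –CONH2: carbonyl C bonded to C and N → amide.
  CH2OH: –OH on an sp³ carbon → alcohol.
Distinct types present: alcohol, amide, ester, ketone, nitrile.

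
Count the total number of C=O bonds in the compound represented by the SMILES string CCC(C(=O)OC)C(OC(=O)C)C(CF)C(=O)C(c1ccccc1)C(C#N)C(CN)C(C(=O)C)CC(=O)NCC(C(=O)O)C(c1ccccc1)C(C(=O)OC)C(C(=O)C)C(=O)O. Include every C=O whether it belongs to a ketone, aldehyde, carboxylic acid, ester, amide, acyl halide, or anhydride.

9

CH(COOCH3): ester, 1 C=O (running total 1).
CH(OCOCH3): ester, 1 C=O (running total 2).
CO: ketone, 1 C=O (running total 3).
CH(COCH3): ketone, 1 C=O (running total 4).
CH2CONHCH2: amide, 1 C=O (running total 5).
CH(COOH): carboxylic acid, 1 C=O (running total 6).
CH(COOCH3): ester, 1 C=O (running total 7).
CH(COCH3): ketone, 1 C=O (running total 8).
COOH: carboxylic acid, 1 C=O (running total 9).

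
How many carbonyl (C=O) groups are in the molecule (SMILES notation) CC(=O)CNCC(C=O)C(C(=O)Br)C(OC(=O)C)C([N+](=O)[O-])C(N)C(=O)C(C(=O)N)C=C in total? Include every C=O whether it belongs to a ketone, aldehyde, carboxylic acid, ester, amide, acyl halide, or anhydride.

6

CO: ketone, 1 C=O (running total 1).
CH(CHO): aldehyde, 1 C=O (running total 2).
CH(COBr): acyl halide, 1 C=O (running total 3).
CH(OCOCH3): ester, 1 C=O (running total 4).
CO: ketone, 1 C=O (running total 5).
CH(CONH2): amide, 1 C=O (running total 6).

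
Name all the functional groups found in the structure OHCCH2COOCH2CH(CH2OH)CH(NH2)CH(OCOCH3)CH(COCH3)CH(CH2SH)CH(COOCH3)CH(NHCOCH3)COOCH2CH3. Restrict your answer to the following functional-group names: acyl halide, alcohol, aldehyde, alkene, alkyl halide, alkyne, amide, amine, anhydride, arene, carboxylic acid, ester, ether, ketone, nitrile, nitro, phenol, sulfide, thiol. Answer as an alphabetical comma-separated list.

Working along the chain:
  OHC: terminal –CHO: carbonyl C bonded to H and C → aldehyde.
  CH2COOCH2: –C(=O)–O–C with C on the carbonyl side → ester.
  CH(CH2OH): pendant –CH2OH on an sp³ backbone C → alcohol.
  CH(NH2): –NH2 on an sp³ carbon with no adjacent C=O → amine.
  CH(OCOCH3): pendant –OC(=O)CH3: an acyloxy group → ester.
  CH(COCH3): pendant –COCH3: carbonyl C bonded to two carbons → ketone.
  CH(CH2SH): pendant –CH2SH → thiol.
  CH(COOCH3): pendant –COOCH3: carbonyl C bonded to C and –OCH3 → ester.
  CH(NHCOCH3): pendant –NHC(=O)CH3: N bonded to a carbonyl → amide (not amine).
  COOCH2CH3: –C(=O)OCH2CH3: carbonyl C bonded to C and to –OEt → ester.

alcohol, aldehyde, amide, amine, ester, ketone, thiol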